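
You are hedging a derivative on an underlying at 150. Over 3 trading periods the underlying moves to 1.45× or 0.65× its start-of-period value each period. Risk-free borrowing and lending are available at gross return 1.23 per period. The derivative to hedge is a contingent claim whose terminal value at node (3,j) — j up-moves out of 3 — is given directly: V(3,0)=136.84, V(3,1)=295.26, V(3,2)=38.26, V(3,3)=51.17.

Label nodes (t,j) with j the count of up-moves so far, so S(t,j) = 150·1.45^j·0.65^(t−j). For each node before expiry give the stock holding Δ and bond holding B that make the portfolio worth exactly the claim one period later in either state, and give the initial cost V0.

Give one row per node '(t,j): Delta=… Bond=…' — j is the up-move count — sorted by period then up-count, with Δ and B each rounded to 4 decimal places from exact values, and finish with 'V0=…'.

Risk-neutral probability p* = (R−d)/(u−d) = (1.23−0.65)/(1.45−0.65) = 0.7250.
At expiry t=3: V(3,0)=136.8400, V(3,1)=295.2600, V(3,2)=38.2600, V(3,3)=51.1700
  t=2,j=0: stock 63.3750 → up 91.8938 (V=295.2600), down 41.1938 (V=136.8400). Price 204.6297; hedge Δ=3.1247, bond B=6.6047.
  t=2,j=1: stock 141.3750 → up 204.9938 (V=38.2600), down 91.8937 (V=295.2600). Price 88.5650; hedge Δ=-2.2723, bond B=409.8150.
  t=2,j=2: stock 315.3750 → up 457.2937 (V=51.1700), down 204.9938 (V=38.2600). Price 38.7152; hedge Δ=0.0512, bond B=22.5777.
  t=1,j=0: stock 97.5000 → up 141.3750 (V=88.5650), down 63.3750 (V=204.6297). Price 97.9535; hedge Δ=-1.4880, bond B=243.0343.
  t=1,j=1: stock 217.5000 → up 315.3750 (V=38.7152), down 141.3750 (V=88.5650). Price 42.6211; hedge Δ=-0.2865, bond B=104.9333.
  t=0,j=0: stock 150.0000 → up 217.5000 (V=42.6211), down 97.5000 (V=97.9535). Price 47.0224; hedge Δ=-0.4611, bond B=116.1879.
Each (Δ,B) replicates both successor values, so the strategy is self-financing and V0 is arbitrage-free.

(0,0): Delta=-0.4611 Bond=116.1879
(1,0): Delta=-1.4880 Bond=243.0343
(1,1): Delta=-0.2865 Bond=104.9333
(2,0): Delta=3.1247 Bond=6.6047
(2,1): Delta=-2.2723 Bond=409.8150
(2,2): Delta=0.0512 Bond=22.5777
V0=47.0224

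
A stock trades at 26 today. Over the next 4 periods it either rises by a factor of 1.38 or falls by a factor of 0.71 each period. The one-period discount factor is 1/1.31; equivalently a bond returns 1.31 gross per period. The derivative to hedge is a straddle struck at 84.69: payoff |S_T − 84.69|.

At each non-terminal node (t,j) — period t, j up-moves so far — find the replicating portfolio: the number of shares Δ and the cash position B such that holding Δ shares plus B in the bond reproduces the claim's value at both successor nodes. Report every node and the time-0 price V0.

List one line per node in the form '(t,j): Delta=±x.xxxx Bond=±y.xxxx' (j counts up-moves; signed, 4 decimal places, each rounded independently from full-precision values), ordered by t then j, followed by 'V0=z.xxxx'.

Risk-neutral probability p* = (R−d)/(u−d) = (1.31−0.71)/(1.38−0.71) = 0.8955.
Terminal payoffs: V(4,0)=78.0830, V(4,1)=71.8482, V(4,2)=59.7298, V(4,3)=36.1758, V(4,4)=9.6052
Node (3,0) S=9.3057: V=(p*·71.8482+(1−p*)·78.0830)/1.31=55.3432; Δ=(71.8482−78.0830)/(12.8418−6.6070)=-1.0000; B=V−Δ·S=64.6489
Node (3,1) S=18.0871: V=(p*·59.7298+(1−p*)·71.8482)/1.31=46.5617; Δ=(59.7298−71.8482)/(24.9602−12.8418)=-1.0000; B=V−Δ·S=64.6489
Node (3,2) S=35.1552: V=(p*·36.1758+(1−p*)·59.7298)/1.31=29.4936; Δ=(36.1758−59.7298)/(48.5142−24.9602)=-1.0000; B=V−Δ·S=64.6489
Node (3,3) S=68.3299: V=(p*·9.6052+(1−p*)·36.1758)/1.31=9.4513; Δ=(9.6052−36.1758)/(94.2952−48.5142)=-0.5804; B=V−Δ·S=49.1089
Node (2,0) S=13.1066: V=(p*·46.5617+(1−p*)·55.3432)/1.31=36.2437; Δ=(46.5617−55.3432)/(18.0871−9.3057)=-1.0000; B=V−Δ·S=49.3503
Node (2,1) S=25.4748: V=(p*·29.4936+(1−p*)·46.5617)/1.31=23.8755; Δ=(29.4936−46.5617)/(35.1552−18.0871)=-1.0000; B=V−Δ·S=49.3503
Node (2,2) S=49.5144: V=(p*·9.4513+(1−p*)·29.4936)/1.31=8.8132; Δ=(9.4513−29.4936)/(68.3299−35.1552)=-0.6041; B=V−Δ·S=38.7271
Node (1,0) S=18.4600: V=(p*·23.8755+(1−p*)·36.2437)/1.31=19.2120; Δ=(23.8755−36.2437)/(25.4748−13.1066)=-1.0000; B=V−Δ·S=37.6720
Node (1,1) S=35.8800: V=(p*·8.8132+(1−p*)·23.8755)/1.31=7.9289; Δ=(8.8132−23.8755)/(49.5144−25.4748)=-0.6266; B=V−Δ·S=30.4099
Node (0,0) S=26.0000: V=(p*·7.9289+(1−p*)·19.2120)/1.31=6.9525; Δ=(7.9289−19.2120)/(35.8800−18.4600)=-0.6477; B=V−Δ·S=23.7928
Check: Δ(0,0)·S0 + B(0,0) = 6.9525 = V0.

(0,0): Delta=-0.6477 Bond=23.7928
(1,0): Delta=-1.0000 Bond=37.6720
(1,1): Delta=-0.6266 Bond=30.4099
(2,0): Delta=-1.0000 Bond=49.3503
(2,1): Delta=-1.0000 Bond=49.3503
(2,2): Delta=-0.6041 Bond=38.7271
(3,0): Delta=-1.0000 Bond=64.6489
(3,1): Delta=-1.0000 Bond=64.6489
(3,2): Delta=-1.0000 Bond=64.6489
(3,3): Delta=-0.5804 Bond=49.1089
V0=6.9525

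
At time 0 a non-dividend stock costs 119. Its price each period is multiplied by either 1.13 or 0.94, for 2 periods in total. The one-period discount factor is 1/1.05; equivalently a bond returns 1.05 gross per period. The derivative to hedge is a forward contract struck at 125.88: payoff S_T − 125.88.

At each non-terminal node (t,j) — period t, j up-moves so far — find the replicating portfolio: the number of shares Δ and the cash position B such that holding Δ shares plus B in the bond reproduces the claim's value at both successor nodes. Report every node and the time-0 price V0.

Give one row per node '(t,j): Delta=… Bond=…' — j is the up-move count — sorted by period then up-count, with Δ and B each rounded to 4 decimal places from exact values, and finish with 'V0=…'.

(0,0): Delta=1.0000 Bond=-114.1769
(1,0): Delta=1.0000 Bond=-119.8857
(1,1): Delta=1.0000 Bond=-119.8857
V0=4.8231

Risk-neutral probability p* = (R−d)/(u−d) = (1.05−0.94)/(1.13−0.94) = 0.5789.
At expiry t=2: V(2,0)=-20.7316, V(2,1)=0.5218, V(2,2)=26.0711
  t=1,j=0: stock 111.8600 → up 126.4018 (V=0.5218), down 105.1484 (V=-20.7316). Price -8.0257; hedge Δ=1.0000, bond B=-119.8857.
  t=1,j=1: stock 134.4700 → up 151.9511 (V=26.0711), down 126.4018 (V=0.5218). Price 14.5843; hedge Δ=1.0000, bond B=-119.8857.
  t=0,j=0: stock 119.0000 → up 134.4700 (V=14.5843), down 111.8600 (V=-8.0257). Price 4.8231; hedge Δ=1.0000, bond B=-114.1769.
Root portfolio cost Δ·119+B reproduces V0=4.8231.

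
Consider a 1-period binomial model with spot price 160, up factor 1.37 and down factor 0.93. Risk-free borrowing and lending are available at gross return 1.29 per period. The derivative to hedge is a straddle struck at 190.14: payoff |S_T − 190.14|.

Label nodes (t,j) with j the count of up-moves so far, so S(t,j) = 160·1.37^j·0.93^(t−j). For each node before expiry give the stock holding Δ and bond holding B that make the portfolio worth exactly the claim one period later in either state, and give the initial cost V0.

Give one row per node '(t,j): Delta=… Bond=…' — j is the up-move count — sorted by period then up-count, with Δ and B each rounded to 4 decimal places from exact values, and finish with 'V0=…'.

(0,0): Delta=-0.1744 Bond=52.1670
V0=24.2579

No-arbitrage ⇒ martingale measure with p* = (R−d)/(u−d) = 0.8182.
Terminal payoffs: V(1,0)=41.3400, V(1,1)=29.0600
  t=0,j=0: stock 160.0000 → up 219.2000 (V=29.0600), down 148.8000 (V=41.3400). Price 24.2579; hedge Δ=-0.1744, bond B=52.1670.
Check: Δ(0,0)·S0 + B(0,0) = 24.2579 = V0.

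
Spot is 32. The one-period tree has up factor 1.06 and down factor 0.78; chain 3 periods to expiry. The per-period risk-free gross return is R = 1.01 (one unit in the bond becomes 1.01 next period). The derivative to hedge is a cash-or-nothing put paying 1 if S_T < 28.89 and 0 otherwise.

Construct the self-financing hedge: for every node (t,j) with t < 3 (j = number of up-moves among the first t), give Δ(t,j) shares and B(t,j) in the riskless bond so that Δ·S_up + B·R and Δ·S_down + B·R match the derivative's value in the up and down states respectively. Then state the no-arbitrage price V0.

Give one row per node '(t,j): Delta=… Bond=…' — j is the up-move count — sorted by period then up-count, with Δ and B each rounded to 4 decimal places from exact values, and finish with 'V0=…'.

Risk-neutral probability p* = (R−d)/(u−d) = (1.01−0.78)/(1.06−0.78) = 0.8214.
Payoff layer (t=3): V(3,0)=1.0000, V(3,1)=1.0000, V(3,2)=1.0000, V(3,3)=0.0000
(2,0): S=19.4688. Δ = (V_up−V_dn)/(S_up−S_dn) = (1.0000−1.0000)/(20.6369−15.1857) = 0.0000. V = [p*·1.0000 + (1−p*)·1.0000]/1.01 = 0.9901. B = V − Δ·S = 0.9901.
(2,1): S=26.4576. Δ = (V_up−V_dn)/(S_up−S_dn) = (1.0000−1.0000)/(28.0451−20.6369) = 0.0000. V = [p*·1.0000 + (1−p*)·1.0000]/1.01 = 0.9901. B = V − Δ·S = 0.9901.
(2,2): S=35.9552. Δ = (V_up−V_dn)/(S_up−S_dn) = (0.0000−1.0000)/(38.1125−28.0451) = -0.0993. V = [p*·0.0000 + (1−p*)·1.0000]/1.01 = 0.1768. B = V − Δ·S = 3.7482.
(1,0): S=24.9600. Δ = (V_up−V_dn)/(S_up−S_dn) = (0.9901−0.9901)/(26.4576−19.4688) = 0.0000. V = [p*·0.9901 + (1−p*)·0.9901]/1.01 = 0.9803. B = V − Δ·S = 0.9803.
(1,1): S=33.9200. Δ = (V_up−V_dn)/(S_up−S_dn) = (0.1768−0.9901)/(35.9552−26.4576) = -0.0856. V = [p*·0.1768 + (1−p*)·0.9901]/1.01 = 0.3188. B = V − Δ·S = 3.2235.
(0,0): S=32.0000. Δ = (V_up−V_dn)/(S_up−S_dn) = (0.3188−0.9803)/(33.9200−24.9600) = -0.0738. V = [p*·0.3188 + (1−p*)·0.9803]/1.01 = 0.4326. B = V − Δ·S = 2.7950.
Check: Δ(0,0)·S0 + B(0,0) = 0.4326 = V0.

(0,0): Delta=-0.0738 Bond=2.7950
(1,0): Delta=0.0000 Bond=0.9803
(1,1): Delta=-0.0856 Bond=3.2235
(2,0): Delta=0.0000 Bond=0.9901
(2,1): Delta=0.0000 Bond=0.9901
(2,2): Delta=-0.0993 Bond=3.7482
V0=0.4326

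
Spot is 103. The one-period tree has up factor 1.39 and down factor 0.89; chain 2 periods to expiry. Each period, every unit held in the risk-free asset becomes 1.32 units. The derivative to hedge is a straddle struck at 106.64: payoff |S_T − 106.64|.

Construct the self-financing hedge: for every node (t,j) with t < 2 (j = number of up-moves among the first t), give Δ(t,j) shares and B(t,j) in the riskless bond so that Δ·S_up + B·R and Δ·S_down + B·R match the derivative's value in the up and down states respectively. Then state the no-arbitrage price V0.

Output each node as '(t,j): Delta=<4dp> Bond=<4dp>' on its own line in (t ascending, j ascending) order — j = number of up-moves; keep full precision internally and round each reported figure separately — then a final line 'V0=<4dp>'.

(0,0): Delta=0.8968 Bond=-50.0104
(1,0): Delta=-0.0932 Bond=24.7413
(1,1): Delta=1.0000 Bond=-80.7879
V0=42.3607

No-arbitrage ⇒ martingale measure with p* = (R−d)/(u−d) = 0.8600.
At expiry t=2: V(2,0)=25.0537, V(2,1)=20.7813, V(2,2)=92.3663
(1,0): S=91.6700. Δ = (V_up−V_dn)/(S_up−S_dn) = (20.7813−25.0537)/(127.4213−81.5863) = -0.0932. V = [p*·20.7813 + (1−p*)·25.0537]/1.32 = 16.1965. B = V − Δ·S = 24.7413.
(1,1): S=143.1700. Δ = (V_up−V_dn)/(S_up−S_dn) = (92.3663−20.7813)/(199.0063−127.4213) = 1.0000. V = [p*·92.3663 + (1−p*)·20.7813]/1.32 = 62.3821. B = V − Δ·S = -80.7879.
(0,0): S=103.0000. Δ = (V_up−V_dn)/(S_up−S_dn) = (62.3821−16.1965)/(143.1700−91.6700) = 0.8968. V = [p*·62.3821 + (1−p*)·16.1965]/1.32 = 42.3607. B = V − Δ·S = -50.0104.
Self-financing check: at every node Δ·S+B equals the discounted successor values.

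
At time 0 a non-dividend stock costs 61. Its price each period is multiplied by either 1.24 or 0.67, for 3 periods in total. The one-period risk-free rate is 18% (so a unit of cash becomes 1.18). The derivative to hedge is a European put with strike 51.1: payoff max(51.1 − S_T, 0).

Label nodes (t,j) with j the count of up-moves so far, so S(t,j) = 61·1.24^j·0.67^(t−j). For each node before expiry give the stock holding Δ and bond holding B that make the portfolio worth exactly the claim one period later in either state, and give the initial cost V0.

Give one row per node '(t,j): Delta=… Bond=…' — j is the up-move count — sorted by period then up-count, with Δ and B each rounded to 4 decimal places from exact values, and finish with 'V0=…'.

(0,0): Delta=-0.0703 Bond=4.6207
(1,0): Delta=-0.6178 Bond=27.8305
(1,1): Delta=-0.0355 Bond=2.8197
(2,0): Delta=-1.0000 Bond=43.3051
(2,1): Delta=-0.5935 Bond=31.6088
(2,2): Delta=0.0000 Bond=0.0000
V0=0.3336

Since d<R<u, set p* = (R−d)/(u−d) = 0.8947; price each node as the discounted p*-expectation of its children.
Terminal values V(3,·): V(3,0)=32.7535, V(3,1)=17.1452, V(3,2)=0.0000, V(3,3)=0.0000
  t=2,j=0: stock 27.3829 → up 33.9548 (V=17.1452), down 18.3465 (V=32.7535). Price 15.9222; hedge Δ=-1.0000, bond B=43.3051.
  t=2,j=1: stock 50.6788 → up 62.8417 (V=0.0000), down 33.9548 (V=17.1452). Price 1.5295; hedge Δ=-0.5935, bond B=31.6088.
  t=2,j=2: stock 93.7936 → up 116.3041 (V=0.0000), down 62.8417 (V=0.0000). Price 0.0000; hedge Δ=0.0000, bond B=0.0000.
  t=1,j=0: stock 40.8700 → up 50.6788 (V=1.5295), down 27.3829 (V=15.9222). Price 2.5801; hedge Δ=-0.6178, bond B=27.8305.
  t=1,j=1: stock 75.6400 → up 93.7936 (V=0.0000), down 50.6788 (V=1.5295). Price 0.1364; hedge Δ=-0.0355, bond B=2.8197.
  t=0,j=0: stock 61.0000 → up 75.6400 (V=0.1364), down 40.8700 (V=2.5801). Price 0.3336; hedge Δ=-0.0703, bond B=4.6207.
The time-0 hedge costs 0.3336, which is the no-arbitrage price.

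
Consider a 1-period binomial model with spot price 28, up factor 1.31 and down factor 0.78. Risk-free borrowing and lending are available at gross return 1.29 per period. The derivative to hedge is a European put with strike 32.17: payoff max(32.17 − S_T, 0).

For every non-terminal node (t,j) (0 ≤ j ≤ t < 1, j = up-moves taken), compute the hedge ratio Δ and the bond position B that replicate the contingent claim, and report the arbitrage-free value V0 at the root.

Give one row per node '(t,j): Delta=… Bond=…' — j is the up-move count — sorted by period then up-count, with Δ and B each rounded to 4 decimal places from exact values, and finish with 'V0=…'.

Under the risk-neutral measure, an up-move has probability p* = (R−d)/(u−d) = 0.9623 and values discount at R = 1.29.
At expiry t=1: V(1,0)=10.3300, V(1,1)=0.0000
(0,0): S=28.0000. Δ = (V_up−V_dn)/(S_up−S_dn) = (0.0000−10.3300)/(36.6800−21.8400) = -0.6961. V = [p*·0.0000 + (1−p*)·10.3300]/1.29 = 0.3022. B = V − Δ·S = 19.7927.
Check: Δ(0,0)·S0 + B(0,0) = 0.3022 = V0.

(0,0): Delta=-0.6961 Bond=19.7927
V0=0.3022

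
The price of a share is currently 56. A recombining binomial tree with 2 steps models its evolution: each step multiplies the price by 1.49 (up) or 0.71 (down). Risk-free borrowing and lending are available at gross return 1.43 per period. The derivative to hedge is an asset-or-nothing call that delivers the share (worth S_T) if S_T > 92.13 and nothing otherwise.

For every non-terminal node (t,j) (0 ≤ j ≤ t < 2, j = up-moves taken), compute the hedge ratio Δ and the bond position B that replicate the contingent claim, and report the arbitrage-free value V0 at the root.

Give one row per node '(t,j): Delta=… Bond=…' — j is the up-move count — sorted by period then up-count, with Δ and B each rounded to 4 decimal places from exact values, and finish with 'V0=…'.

No-arbitrage ⇒ martingale measure with p* = (R−d)/(u−d) = 0.9231.
At expiry t=2: V(2,0)=0.0000, V(2,1)=0.0000, V(2,2)=124.3256
Node (1,0) S=39.7600: V=(p*·0.0000+(1−p*)·0.0000)/1.43=0.0000; Δ=(0.0000−0.0000)/(59.2424−28.2296)=0.0000; B=V−Δ·S=0.0000
Node (1,1) S=83.4400: V=(p*·124.3256+(1−p*)·0.0000)/1.43=80.2532; Δ=(124.3256−0.0000)/(124.3256−59.2424)=1.9103; B=V−Δ·S=-79.1386
Node (0,0) S=56.0000: V=(p*·80.2532+(1−p*)·0.0000)/1.43=51.8041; Δ=(80.2532−0.0000)/(83.4400−39.7600)=1.8373; B=V−Δ·S=-51.0846
Check: Δ(0,0)·S0 + B(0,0) = 51.8041 = V0.

(0,0): Delta=1.8373 Bond=-51.0846
(1,0): Delta=0.0000 Bond=0.0000
(1,1): Delta=1.9103 Bond=-79.1386
V0=51.8041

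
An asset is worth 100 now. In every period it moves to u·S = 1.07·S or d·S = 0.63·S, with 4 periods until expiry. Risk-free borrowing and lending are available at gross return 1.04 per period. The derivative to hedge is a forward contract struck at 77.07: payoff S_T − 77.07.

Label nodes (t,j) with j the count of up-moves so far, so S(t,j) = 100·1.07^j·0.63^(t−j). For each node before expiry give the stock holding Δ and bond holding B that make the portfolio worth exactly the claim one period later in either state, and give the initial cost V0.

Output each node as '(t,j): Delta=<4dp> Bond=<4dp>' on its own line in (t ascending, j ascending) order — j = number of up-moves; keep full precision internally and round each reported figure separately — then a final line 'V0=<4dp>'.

(0,0): Delta=1.0000 Bond=-65.8798
(1,0): Delta=1.0000 Bond=-68.5149
(1,1): Delta=1.0000 Bond=-68.5149
(2,0): Delta=1.0000 Bond=-71.2555
(2,1): Delta=1.0000 Bond=-71.2555
(2,2): Delta=1.0000 Bond=-71.2555
(3,0): Delta=1.0000 Bond=-74.1058
(3,1): Delta=1.0000 Bond=-74.1058
(3,2): Delta=1.0000 Bond=-74.1058
(3,3): Delta=1.0000 Bond=-74.1058
V0=34.1202

The replicating-portfolio and risk-neutral prices coincide; use p* = (1.04−0.63)/(1.07−0.63) = 0.9318 for the latter.
Terminal values V(4,·): V(4,0)=-61.3170, V(4,1)=-50.3150, V(4,2)=-31.6289, V(4,3)=0.1077, V(4,4)=54.0096
  t=3,j=0: stock 25.0047 → up 26.7550 (V=-50.3150), down 15.7530 (V=-61.3170). Price -49.1011; hedge Δ=1.0000, bond B=-74.1058.
  t=3,j=1: stock 42.4683 → up 45.4411 (V=-31.6289), down 26.7550 (V=-50.3150). Price -31.6375; hedge Δ=1.0000, bond B=-74.1058.
  t=3,j=2: stock 72.1287 → up 77.1777 (V=0.1077), down 45.4411 (V=-31.6289). Price -1.9771; hedge Δ=1.0000, bond B=-74.1058.
  t=3,j=3: stock 122.5043 → up 131.0796 (V=54.0096), down 77.1777 (V=0.1077). Price 48.3985; hedge Δ=1.0000, bond B=-74.1058.
  t=2,j=0: stock 39.6900 → up 42.4683 (V=-31.6375), down 25.0047 (V=-49.1011). Price -31.5655; hedge Δ=1.0000, bond B=-71.2555.
  t=2,j=1: stock 67.4100 → up 72.1287 (V=-1.9771), down 42.4683 (V=-31.6375). Price -3.8455; hedge Δ=1.0000, bond B=-71.2555.
  t=2,j=2: stock 114.4900 → up 122.5043 (V=48.3985), down 72.1287 (V=-1.9771). Price 43.2345; hedge Δ=1.0000, bond B=-71.2555.
  t=1,j=0: stock 63.0000 → up 67.4100 (V=-3.8455), down 39.6900 (V=-31.5655). Price -5.5149; hedge Δ=1.0000, bond B=-68.5149.
  t=1,j=1: stock 107.0000 → up 114.4900 (V=43.2345), down 67.4100 (V=-3.8455). Price 38.4851; hedge Δ=1.0000, bond B=-68.5149.
  t=0,j=0: stock 100.0000 → up 107.0000 (V=38.4851), down 63.0000 (V=-5.5149). Price 34.1202; hedge Δ=1.0000, bond B=-65.8798.
Each (Δ,B) replicates both successor values, so the strategy is self-financing and V0 is arbitrage-free.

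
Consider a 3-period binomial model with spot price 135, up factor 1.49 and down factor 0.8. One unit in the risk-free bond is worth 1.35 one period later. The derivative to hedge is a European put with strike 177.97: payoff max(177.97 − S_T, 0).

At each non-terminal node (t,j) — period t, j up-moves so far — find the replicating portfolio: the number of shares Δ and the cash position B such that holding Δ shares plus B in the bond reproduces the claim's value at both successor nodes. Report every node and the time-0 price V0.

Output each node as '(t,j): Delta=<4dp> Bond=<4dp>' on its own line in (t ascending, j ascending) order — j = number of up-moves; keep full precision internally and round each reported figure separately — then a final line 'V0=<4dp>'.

(0,0): Delta=-0.1083 Bond=16.9552
(1,0): Delta=-0.5103 Bond=66.3129
(1,1): Delta=-0.0533 Bond=11.8362
(2,0): Delta=-1.0000 Bond=131.8296
(2,1): Delta=-0.4434 Bond=78.7533
(2,2): Delta=0.0000 Bond=0.0000
V0=2.3395

Since d<R<u, set p* = (R−d)/(u−d) = 0.7971; price each node as the discounted p*-expectation of its children.
Payoff layer (t=3): V(3,0)=108.8500, V(3,1)=49.2340, V(3,2)=0.0000, V(3,3)=0.0000
Node (2,0) S=86.4000: V=(p*·49.2340+(1−p*)·108.8500)/1.35=45.4296; Δ=(49.2340−108.8500)/(128.7360−69.1200)=-1.0000; B=V−Δ·S=131.8296
Node (2,1) S=160.9200: V=(p*·0.0000+(1−p*)·49.2340)/1.35=7.3996; Δ=(0.0000−49.2340)/(239.7708−128.7360)=-0.4434; B=V−Δ·S=78.7533
Node (2,2) S=299.7135: V=(p*·0.0000+(1−p*)·0.0000)/1.35=0.0000; Δ=(0.0000−0.0000)/(446.5731−239.7708)=0.0000; B=V−Δ·S=0.0000
Node (1,0) S=108.0000: V=(p*·7.3996+(1−p*)·45.4296)/1.35=11.1969; Δ=(7.3996−45.4296)/(160.9200−86.4000)=-0.5103; B=V−Δ·S=66.3129
Node (1,1) S=201.1500: V=(p*·0.0000+(1−p*)·7.3996)/1.35=1.1121; Δ=(0.0000−7.3996)/(299.7135−160.9200)=-0.0533; B=V−Δ·S=11.8362
Node (0,0) S=135.0000: V=(p*·1.1121+(1−p*)·11.1969)/1.35=2.3395; Δ=(1.1121−11.1969)/(201.1500−108.0000)=-0.1083; B=V−Δ·S=16.9552
Self-financing check: at every node Δ·S+B equals the discounted successor values.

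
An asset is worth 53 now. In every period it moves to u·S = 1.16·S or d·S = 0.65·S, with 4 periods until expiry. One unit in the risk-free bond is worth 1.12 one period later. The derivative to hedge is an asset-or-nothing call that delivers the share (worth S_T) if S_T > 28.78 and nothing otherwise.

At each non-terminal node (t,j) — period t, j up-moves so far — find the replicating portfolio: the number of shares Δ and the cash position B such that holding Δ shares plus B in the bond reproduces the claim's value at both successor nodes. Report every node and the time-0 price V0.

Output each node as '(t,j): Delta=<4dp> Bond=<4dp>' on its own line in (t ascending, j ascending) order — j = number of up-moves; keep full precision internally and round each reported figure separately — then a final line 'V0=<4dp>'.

(0,0): Delta=1.0075 Bond=-0.4151
(1,0): Delta=1.1087 Bond=-3.9514
(1,1): Delta=1.0026 Bond=-0.1681
(2,0): Delta=2.1710 Bond=-28.2133
(2,1): Delta=1.0580 Bond=-2.4011
(2,2): Delta=1.0000 Bond=0.0000
(3,0): Delta=0.0000 Bond=0.0000
(3,1): Delta=2.2745 Bond=-34.2881
(3,2): Delta=1.0000 Bond=0.0000
(3,3): Delta=1.0000 Bond=0.0000
V0=52.9807

No-arbitrage ⇒ martingale measure with p* = (R−d)/(u−d) = 0.9216.
Terminal values V(4,·): V(4,0)=0.0000, V(4,1)=0.0000, V(4,2)=30.1313, V(4,3)=53.7729, V(4,4)=95.9639
(3,0): S=14.5551. Δ = (V_up−V_dn)/(S_up−S_dn) = (0.0000−0.0000)/(16.8839−9.4608) = 0.0000. V = [p*·0.0000 + (1−p*)·0.0000]/1.12 = 0.0000. B = V − Δ·S = 0.0000.
(3,1): S=25.9753. Δ = (V_up−V_dn)/(S_up−S_dn) = (30.1313−0.0000)/(30.1313−16.8839) = 2.2745. V = [p*·30.1313 + (1−p*)·0.0000]/1.12 = 24.7930. B = V − Δ·S = -34.2881.
(3,2): S=46.3559. Δ = (V_up−V_dn)/(S_up−S_dn) = (53.7729−30.1313)/(53.7729−30.1313) = 1.0000. V = [p*·53.7729 + (1−p*)·30.1313]/1.12 = 46.3559. B = V − Δ·S = 0.0000.
(3,3): S=82.7275. Δ = (V_up−V_dn)/(S_up−S_dn) = (95.9639−53.7729)/(95.9639−53.7729) = 1.0000. V = [p*·95.9639 + (1−p*)·53.7729]/1.12 = 82.7275. B = V − Δ·S = 0.0000.
(2,0): S=22.3925. Δ = (V_up−V_dn)/(S_up−S_dn) = (24.7930−0.0000)/(25.9753−14.5551) = 2.1710. V = [p*·24.7930 + (1−p*)·0.0000]/1.12 = 20.4004. B = V − Δ·S = -28.2133.
(2,1): S=39.9620. Δ = (V_up−V_dn)/(S_up−S_dn) = (46.3559−24.7930)/(46.3559−25.9753) = 1.0580. V = [p*·46.3559 + (1−p*)·24.7930]/1.12 = 39.8792. B = V − Δ·S = -2.4011.
(2,2): S=71.3168. Δ = (V_up−V_dn)/(S_up−S_dn) = (82.7275−46.3559)/(82.7275−46.3559) = 1.0000. V = [p*·82.7275 + (1−p*)·46.3559]/1.12 = 71.3168. B = V − Δ·S = 0.0000.
(1,0): S=34.4500. Δ = (V_up−V_dn)/(S_up−S_dn) = (39.8792−20.4004)/(39.9620−22.3925) = 1.1087. V = [p*·39.8792 + (1−p*)·20.4004]/1.12 = 34.2424. B = V − Δ·S = -3.9514.
(1,1): S=61.4800. Δ = (V_up−V_dn)/(S_up−S_dn) = (71.3168−39.8792)/(71.3168−39.9620) = 1.0026. V = [p*·71.3168 + (1−p*)·39.8792]/1.12 = 61.4742. B = V − Δ·S = -0.1681.
(0,0): S=53.0000. Δ = (V_up−V_dn)/(S_up−S_dn) = (61.4742−34.2424)/(61.4800−34.4500) = 1.0075. V = [p*·61.4742 + (1−p*)·34.2424]/1.12 = 52.9807. B = V − Δ·S = -0.4151.
Check: Δ(0,0)·S0 + B(0,0) = 52.9807 = V0.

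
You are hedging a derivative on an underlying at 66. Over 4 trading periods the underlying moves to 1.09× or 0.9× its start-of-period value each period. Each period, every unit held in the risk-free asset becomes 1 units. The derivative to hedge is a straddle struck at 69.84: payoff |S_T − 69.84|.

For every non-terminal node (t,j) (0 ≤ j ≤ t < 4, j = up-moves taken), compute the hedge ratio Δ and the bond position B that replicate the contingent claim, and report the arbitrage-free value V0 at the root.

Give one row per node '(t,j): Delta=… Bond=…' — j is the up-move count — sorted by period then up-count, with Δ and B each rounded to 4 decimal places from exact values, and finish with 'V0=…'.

Under the risk-neutral measure, an up-move has probability p* = (R−d)/(u−d) = 0.5263 and values discount at R = 1.
Terminal payoffs: V(4,0)=26.5374, V(4,1)=17.3957, V(4,2)=6.3242, V(4,3)=7.0847, V(4,4)=23.3244
Node (3,0) S=48.1140: V=(p*·17.3957+(1−p*)·26.5374)/1=21.7260; Δ=(17.3957−26.5374)/(52.4443−43.3026)=-1.0000; B=V−Δ·S=69.8400
Node (3,1) S=58.2714: V=(p*·6.3242+(1−p*)·17.3957)/1=11.5686; Δ=(6.3242−17.3957)/(63.5158−52.4443)=-1.0000; B=V−Δ·S=69.8400
Node (3,2) S=70.5731: V=(p*·7.0847+(1−p*)·6.3242)/1=6.7245; Δ=(7.0847−6.3242)/(76.9247−63.5158)=0.0567; B=V−Δ·S=2.7216
Node (3,3) S=85.4719: V=(p*·23.3244+(1−p*)·7.0847)/1=15.6319; Δ=(23.3244−7.0847)/(93.1644−76.9247)=1.0000; B=V−Δ·S=-69.8400
Node (2,0) S=53.4600: V=(p*·11.5686+(1−p*)·21.7260)/1=16.3800; Δ=(11.5686−21.7260)/(58.2714−48.1140)=-1.0000; B=V−Δ·S=69.8400
Node (2,1) S=64.7460: V=(p*·6.7245+(1−p*)·11.5686)/1=9.0191; Δ=(6.7245−11.5686)/(70.5731−58.2714)=-0.3938; B=V−Δ·S=34.5145
Node (2,2) S=78.4146: V=(p*·15.6319+(1−p*)·6.7245)/1=11.4126; Δ=(15.6319−6.7245)/(85.4719−70.5731)=0.5979; B=V−Δ·S=-35.4687
Node (1,0) S=59.4000: V=(p*·9.0191+(1−p*)·16.3800)/1=12.5058; Δ=(9.0191−16.3800)/(64.7460−53.4600)=-0.6522; B=V−Δ·S=51.2476
Node (1,1) S=71.9400: V=(p*·11.4126+(1−p*)·9.0191)/1=10.2788; Δ=(11.4126−9.0191)/(78.4146−64.7460)=0.1751; B=V−Δ·S=-2.3188
Node (0,0) S=66.0000: V=(p*·10.2788+(1−p*)·12.5058)/1=11.3337; Δ=(10.2788−12.5058)/(71.9400−59.4000)=-0.1776; B=V−Δ·S=23.0548
The time-0 hedge costs 11.3337, which is the no-arbitrage price.

(0,0): Delta=-0.1776 Bond=23.0548
(1,0): Delta=-0.6522 Bond=51.2476
(1,1): Delta=0.1751 Bond=-2.3188
(2,0): Delta=-1.0000 Bond=69.8400
(2,1): Delta=-0.3938 Bond=34.5145
(2,2): Delta=0.5979 Bond=-35.4687
(3,0): Delta=-1.0000 Bond=69.8400
(3,1): Delta=-1.0000 Bond=69.8400
(3,2): Delta=0.0567 Bond=2.7216
(3,3): Delta=1.0000 Bond=-69.8400
V0=11.3337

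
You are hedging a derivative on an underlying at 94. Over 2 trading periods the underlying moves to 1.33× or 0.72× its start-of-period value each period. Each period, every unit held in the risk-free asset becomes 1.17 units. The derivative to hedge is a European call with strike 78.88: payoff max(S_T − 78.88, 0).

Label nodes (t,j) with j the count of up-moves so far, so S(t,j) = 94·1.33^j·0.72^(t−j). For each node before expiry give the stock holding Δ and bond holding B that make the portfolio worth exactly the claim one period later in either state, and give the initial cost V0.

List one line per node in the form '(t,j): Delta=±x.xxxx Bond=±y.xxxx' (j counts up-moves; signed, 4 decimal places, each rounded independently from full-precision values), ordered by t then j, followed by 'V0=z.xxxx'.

Risk-neutral probability p* = (R−d)/(u−d) = (1.17−0.72)/(1.33−0.72) = 0.7377.
Terminal payoffs: V(2,0)=0.0000, V(2,1)=11.1344, V(2,2)=87.3966
(1,0): S=67.6800. Δ = (V_up−V_dn)/(S_up−S_dn) = (11.1344−0.0000)/(90.0144−48.7296) = 0.2697. V = [p*·11.1344 + (1−p*)·0.0000]/1.17 = 7.0204. B = V − Δ·S = -11.2327.
(1,1): S=125.0200. Δ = (V_up−V_dn)/(S_up−S_dn) = (87.3966−11.1344)/(166.2766−90.0144) = 1.0000. V = [p*·87.3966 + (1−p*)·11.1344]/1.17 = 57.6012. B = V − Δ·S = -67.4188.
(0,0): S=94.0000. Δ = (V_up−V_dn)/(S_up−S_dn) = (57.6012−7.0204)/(125.0200−67.6800) = 0.8821. V = [p*·57.6012 + (1−p*)·7.0204]/1.17 = 37.8924. B = V − Δ·S = -45.0269.
Root portfolio cost Δ·94+B reproduces V0=37.8924.

(0,0): Delta=0.8821 Bond=-45.0269
(1,0): Delta=0.2697 Bond=-11.2327
(1,1): Delta=1.0000 Bond=-67.4188
V0=37.8924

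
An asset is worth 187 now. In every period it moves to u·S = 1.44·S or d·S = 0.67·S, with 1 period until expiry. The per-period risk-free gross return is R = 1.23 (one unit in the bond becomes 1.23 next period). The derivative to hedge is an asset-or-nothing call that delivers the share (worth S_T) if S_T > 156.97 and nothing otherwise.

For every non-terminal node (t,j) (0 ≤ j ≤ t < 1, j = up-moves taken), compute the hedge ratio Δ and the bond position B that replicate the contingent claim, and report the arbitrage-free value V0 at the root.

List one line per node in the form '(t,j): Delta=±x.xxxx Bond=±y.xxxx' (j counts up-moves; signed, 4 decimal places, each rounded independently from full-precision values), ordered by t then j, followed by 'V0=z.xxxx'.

(0,0): Delta=1.8701 Bond=-190.4948
V0=159.2195

No-arbitrage ⇒ martingale measure with p* = (R−d)/(u−d) = 0.7273.
Terminal values V(1,·): V(1,0)=0.0000, V(1,1)=269.2800
Node (0,0) S=187.0000: V=(p*·269.2800+(1−p*)·0.0000)/1.23=159.2195; Δ=(269.2800−0.0000)/(269.2800−125.2900)=1.8701; B=V−Δ·S=-190.4948
Self-financing check: at every node Δ·S+B equals the discounted successor values.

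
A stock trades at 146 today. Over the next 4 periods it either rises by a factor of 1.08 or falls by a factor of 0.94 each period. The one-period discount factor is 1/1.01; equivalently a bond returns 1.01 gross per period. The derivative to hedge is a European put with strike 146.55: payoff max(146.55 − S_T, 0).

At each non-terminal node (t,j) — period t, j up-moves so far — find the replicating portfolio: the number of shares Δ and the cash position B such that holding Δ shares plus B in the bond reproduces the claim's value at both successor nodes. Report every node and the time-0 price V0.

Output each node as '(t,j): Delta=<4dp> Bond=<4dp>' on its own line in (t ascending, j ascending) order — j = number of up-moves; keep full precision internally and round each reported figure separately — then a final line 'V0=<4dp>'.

The replicating-portfolio and risk-neutral prices coincide; use p* = (1.01−0.94)/(1.08−0.94) = 0.5000 for the latter.
Terminal values V(4,·): V(4,0)=32.5607, V(4,1)=15.5835, V(4,2)=0.0000, V(4,3)=0.0000, V(4,4)=0.0000
  t=3,j=0: stock 121.2653 → up 130.9665 (V=15.5835), down 113.9893 (V=32.5607). Price 23.8337; hedge Δ=-1.0000, bond B=145.0990.
  t=3,j=1: stock 139.3260 → up 150.4721 (V=0.0000), down 130.9665 (V=15.5835). Price 7.7146; hedge Δ=-0.7989, bond B=119.0254.
  t=3,j=2: stock 160.0767 → up 172.8829 (V=0.0000), down 150.4721 (V=0.0000). Price 0.0000; hedge Δ=0.0000, bond B=0.0000.
  t=3,j=3: stock 183.9180 → up 198.6314 (V=0.0000), down 172.8829 (V=0.0000). Price 0.0000; hedge Δ=0.0000, bond B=0.0000.
  t=2,j=0: stock 129.0056 → up 139.3260 (V=7.7146), down 121.2653 (V=23.8337). Price 15.6180; hedge Δ=-0.8925, bond B=130.7547.
  t=2,j=1: stock 148.2192 → up 160.0767 (V=0.0000), down 139.3260 (V=7.7146). Price 3.8191; hedge Δ=-0.3718, bond B=58.9235.
  t=2,j=2: stock 170.2944 → up 183.9180 (V=0.0000), down 160.0767 (V=0.0000). Price 0.0000; hedge Δ=0.0000, bond B=0.0000.
  t=1,j=0: stock 137.2400 → up 148.2192 (V=3.8191), down 129.0056 (V=15.6180). Price 9.6223; hedge Δ=-0.6141, bond B=93.9001.
  t=1,j=1: stock 157.6800 → up 170.2944 (V=0.0000), down 148.2192 (V=3.8191). Price 1.8907; hedge Δ=-0.1730, bond B=29.1700.
  t=0,j=0: stock 146.0000 → up 157.6800 (V=1.8907), down 137.2400 (V=9.6223). Price 5.6995; hedge Δ=-0.3783, bond B=60.9258.
Each (Δ,B) replicates both successor values, so the strategy is self-financing and V0 is arbitrage-free.

(0,0): Delta=-0.3783 Bond=60.9258
(1,0): Delta=-0.6141 Bond=93.9001
(1,1): Delta=-0.1730 Bond=29.1700
(2,0): Delta=-0.8925 Bond=130.7547
(2,1): Delta=-0.3718 Bond=58.9235
(2,2): Delta=0.0000 Bond=0.0000
(3,0): Delta=-1.0000 Bond=145.0990
(3,1): Delta=-0.7989 Bond=119.0254
(3,2): Delta=0.0000 Bond=0.0000
(3,3): Delta=0.0000 Bond=0.0000
V0=5.6995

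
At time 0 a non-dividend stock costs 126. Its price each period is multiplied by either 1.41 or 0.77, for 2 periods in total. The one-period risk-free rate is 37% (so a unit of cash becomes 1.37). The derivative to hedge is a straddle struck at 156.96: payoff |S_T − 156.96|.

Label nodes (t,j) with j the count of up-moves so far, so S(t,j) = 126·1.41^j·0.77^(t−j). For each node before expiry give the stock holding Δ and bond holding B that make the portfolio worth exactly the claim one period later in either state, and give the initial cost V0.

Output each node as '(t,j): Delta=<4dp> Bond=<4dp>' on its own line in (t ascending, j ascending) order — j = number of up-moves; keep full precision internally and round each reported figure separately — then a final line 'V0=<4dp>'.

(0,0): Delta=0.5876 Bond=-28.7999
(1,0): Delta=-1.0000 Bond=114.5693
(1,1): Delta=0.6454 Bond=-49.7241
V0=45.2328

No-arbitrage ⇒ martingale measure with p* = (R−d)/(u−d) = 0.9375.
At expiry t=2: V(2,0)=82.2546, V(2,1)=20.1618, V(2,2)=93.5406
  t=1,j=0: stock 97.0200 → up 136.7982 (V=20.1618), down 74.7054 (V=82.2546). Price 17.5493; hedge Δ=-1.0000, bond B=114.5693.
  t=1,j=1: stock 177.6600 → up 250.5006 (V=93.5406), down 136.7982 (V=20.1618). Price 64.9302; hedge Δ=0.6454, bond B=-49.7241.
  t=0,j=0: stock 126.0000 → up 177.6600 (V=64.9302), down 97.0200 (V=17.5493). Price 45.2328; hedge Δ=0.5876, bond B=-28.7999.
Root portfolio cost Δ·126+B reproduces V0=45.2328.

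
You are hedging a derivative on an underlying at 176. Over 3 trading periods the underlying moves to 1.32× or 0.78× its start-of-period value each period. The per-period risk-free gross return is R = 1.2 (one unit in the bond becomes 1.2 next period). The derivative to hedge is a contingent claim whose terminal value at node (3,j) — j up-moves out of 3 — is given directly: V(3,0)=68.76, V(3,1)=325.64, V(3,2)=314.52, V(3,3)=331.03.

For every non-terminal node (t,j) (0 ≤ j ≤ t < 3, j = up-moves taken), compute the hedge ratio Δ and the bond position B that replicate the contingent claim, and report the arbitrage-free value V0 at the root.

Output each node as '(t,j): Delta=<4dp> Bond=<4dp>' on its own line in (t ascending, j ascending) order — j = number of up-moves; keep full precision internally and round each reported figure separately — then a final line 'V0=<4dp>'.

Since d<R<u, set p* = (R−d)/(u−d) = 0.7778; price each node as the discounted p*-expectation of its children.
Terminal payoffs: V(3,0)=68.7600, V(3,1)=325.6400, V(3,2)=314.5200, V(3,3)=331.0300
  t=2,j=0: stock 107.0784 → up 141.3435 (V=325.6400), down 83.5212 (V=68.7600). Price 223.7963; hedge Δ=4.4426, bond B=-251.9074.
  t=2,j=1: stock 181.2096 → up 239.1967 (V=314.5200), down 141.3435 (V=325.6400). Price 264.1593; hedge Δ=-0.1136, bond B=284.7519.
  t=2,j=2: stock 306.6624 → up 404.7944 (V=331.0300), down 239.1967 (V=314.5200). Price 272.8009; hedge Δ=0.0997, bond B=242.2269.
  t=1,j=0: stock 137.2800 → up 181.2096 (V=264.1593), down 107.0784 (V=223.7963). Price 212.6581; hedge Δ=0.5445, bond B=137.9119.
  t=1,j=1: stock 232.3200 → up 306.6624 (V=272.8009), down 181.2096 (V=264.1593). Price 225.7338; hedge Δ=0.0689, bond B=209.7307.
  t=0,j=0: stock 176.0000 → up 232.3200 (V=225.7338), down 137.2800 (V=212.6581). Price 185.6901; hedge Δ=0.1376, bond B=161.4758.
Self-financing check: at every node Δ·S+B equals the discounted successor values.

(0,0): Delta=0.1376 Bond=161.4758
(1,0): Delta=0.5445 Bond=137.9119
(1,1): Delta=0.0689 Bond=209.7307
(2,0): Delta=4.4426 Bond=-251.9074
(2,1): Delta=-0.1136 Bond=284.7519
(2,2): Delta=0.0997 Bond=242.2269
V0=185.6901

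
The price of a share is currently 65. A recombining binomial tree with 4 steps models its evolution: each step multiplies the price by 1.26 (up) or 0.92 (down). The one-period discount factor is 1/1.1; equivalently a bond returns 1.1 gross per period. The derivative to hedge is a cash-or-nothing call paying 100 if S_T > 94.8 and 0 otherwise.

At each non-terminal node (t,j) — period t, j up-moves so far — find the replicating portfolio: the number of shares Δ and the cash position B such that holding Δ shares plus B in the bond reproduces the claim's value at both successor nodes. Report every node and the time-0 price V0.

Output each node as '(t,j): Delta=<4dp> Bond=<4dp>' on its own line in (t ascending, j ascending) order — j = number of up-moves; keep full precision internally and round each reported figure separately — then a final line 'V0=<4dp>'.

Risk-neutral probability p* = (R−d)/(u−d) = (1.1−0.92)/(1.26−0.92) = 0.5294.
Terminal payoffs: V(4,0)=0.0000, V(4,1)=0.0000, V(4,2)=0.0000, V(4,3)=100.0000, V(4,4)=100.0000
  t=3,j=0: stock 50.6147 → up 63.7745 (V=0.0000), down 46.5655 (V=0.0000). Price 0.0000; hedge Δ=0.0000, bond B=0.0000.
  t=3,j=1: stock 69.3202 → up 87.3434 (V=0.0000), down 63.7745 (V=0.0000). Price 0.0000; hedge Δ=0.0000, bond B=0.0000.
  t=3,j=2: stock 94.9385 → up 119.6225 (V=100.0000), down 87.3434 (V=0.0000). Price 48.1283; hedge Δ=3.0980, bond B=-245.9893.
  t=3,j=3: stock 130.0244 → up 163.8308 (V=100.0000), down 119.6225 (V=100.0000). Price 90.9091; hedge Δ=0.0000, bond B=90.9091.
  t=2,j=0: stock 55.0160 → up 69.3202 (V=0.0000), down 50.6147 (V=0.0000). Price 0.0000; hedge Δ=0.0000, bond B=0.0000.
  t=2,j=1: stock 75.3480 → up 94.9385 (V=48.1283), down 69.3202 (V=0.0000). Price 23.1634; hedge Δ=1.8787, bond B=-118.3906.
  t=2,j=2: stock 103.1940 → up 130.0244 (V=90.9091), down 94.9385 (V=48.1283). Price 64.3427; hedge Δ=1.2193, bond B=-61.4830.
  t=1,j=0: stock 59.8000 → up 75.3480 (V=23.1634), down 55.0160 (V=0.0000). Price 11.1481; hedge Δ=1.1393, bond B=-56.9794.
  t=1,j=1: stock 81.9000 → up 103.1940 (V=64.3427), down 75.3480 (V=23.1634). Price 40.8765; hedge Δ=1.4788, bond B=-80.2391.
  t=0,j=0: stock 65.0000 → up 81.9000 (V=40.8765), down 59.8000 (V=11.1481). Price 24.4425; hedge Δ=1.3452, bond B=-62.9940.
Self-financing check: at every node Δ·S+B equals the discounted successor values.

(0,0): Delta=1.3452 Bond=-62.9940
(1,0): Delta=1.1393 Bond=-56.9794
(1,1): Delta=1.4788 Bond=-80.2391
(2,0): Delta=0.0000 Bond=0.0000
(2,1): Delta=1.8787 Bond=-118.3906
(2,2): Delta=1.2193 Bond=-61.4830
(3,0): Delta=0.0000 Bond=0.0000
(3,1): Delta=0.0000 Bond=0.0000
(3,2): Delta=3.0980 Bond=-245.9893
(3,3): Delta=0.0000 Bond=90.9091
V0=24.4425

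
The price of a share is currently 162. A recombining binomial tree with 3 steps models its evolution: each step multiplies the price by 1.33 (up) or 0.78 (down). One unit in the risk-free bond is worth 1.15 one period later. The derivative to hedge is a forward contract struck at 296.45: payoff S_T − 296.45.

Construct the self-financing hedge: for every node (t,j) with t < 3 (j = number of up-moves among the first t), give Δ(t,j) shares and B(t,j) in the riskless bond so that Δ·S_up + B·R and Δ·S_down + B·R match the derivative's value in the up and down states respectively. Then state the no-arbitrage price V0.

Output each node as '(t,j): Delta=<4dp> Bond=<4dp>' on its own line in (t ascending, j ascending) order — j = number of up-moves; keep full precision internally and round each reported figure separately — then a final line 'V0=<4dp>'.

(0,0): Delta=1.0000 Bond=-194.9207
(1,0): Delta=1.0000 Bond=-224.1588
(1,1): Delta=1.0000 Bond=-224.1588
(2,0): Delta=1.0000 Bond=-257.7826
(2,1): Delta=1.0000 Bond=-257.7826
(2,2): Delta=1.0000 Bond=-257.7826
V0=-32.9207

Risk-neutral probability p* = (R−d)/(u−d) = (1.15−0.78)/(1.33−0.78) = 0.6727.
Terminal payoffs: V(3,0)=-219.5726, V(3,1)=-165.3641, V(3,2)=-72.9318, V(3,3)=84.6772
  t=2,j=0: stock 98.5608 → up 131.0859 (V=-165.3641), down 76.8774 (V=-219.5726). Price -159.2218; hedge Δ=1.0000, bond B=-257.7826.
  t=2,j=1: stock 168.0588 → up 223.5182 (V=-72.9318), down 131.0859 (V=-165.3641). Price -89.7238; hedge Δ=1.0000, bond B=-257.7826.
  t=2,j=2: stock 286.5618 → up 381.1272 (V=84.6772), down 223.5182 (V=-72.9318). Price 28.7792; hedge Δ=1.0000, bond B=-257.7826.
  t=1,j=0: stock 126.3600 → up 168.0588 (V=-89.7238), down 98.5608 (V=-159.2218). Price -97.7988; hedge Δ=1.0000, bond B=-224.1588.
  t=1,j=1: stock 215.4600 → up 286.5618 (V=28.7792), down 168.0588 (V=-89.7238). Price -8.6988; hedge Δ=1.0000, bond B=-224.1588.
  t=0,j=0: stock 162.0000 → up 215.4600 (V=-8.6988), down 126.3600 (V=-97.7988). Price -32.9207; hedge Δ=1.0000, bond B=-194.9207.
Each (Δ,B) replicates both successor values, so the strategy is self-financing and V0 is arbitrage-free.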